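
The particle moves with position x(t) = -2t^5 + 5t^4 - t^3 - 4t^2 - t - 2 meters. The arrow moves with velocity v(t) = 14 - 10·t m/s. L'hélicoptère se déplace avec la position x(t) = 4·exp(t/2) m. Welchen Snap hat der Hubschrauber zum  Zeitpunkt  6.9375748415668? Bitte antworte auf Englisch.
Starting from position x(t) = 4·exp(t/2), we take 4 derivatives. Taking d/dt of x(t), we find v(t) = 2·exp(t/2). Taking d/dt of v(t), we find a(t) = exp(t/2). The derivative of acceleration gives jerk: j(t) = exp(t/2)/2. Taking d/dt of j(t), we find s(t) = exp(t/2)/4. We have snap s(t) = exp(t/2)/4. Substituting t = 6.9375748415668: s(6.9375748415668) = 8.02444942883301.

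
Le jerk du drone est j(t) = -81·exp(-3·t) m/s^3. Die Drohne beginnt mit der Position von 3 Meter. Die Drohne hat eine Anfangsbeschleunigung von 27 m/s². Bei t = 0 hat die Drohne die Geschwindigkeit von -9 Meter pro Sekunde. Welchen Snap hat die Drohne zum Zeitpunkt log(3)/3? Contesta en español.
Para resolver esto, necesitamos tomar 1 derivada de nuestra ecuación de la sacudida j(t) = -81·exp(-3·t). Derivando la sacudida, obtenemos el snap: s(t) = 243·exp(-3·t). Usando s(t) = 243·exp(-3·t) y sustituyendo t = log(3)/3, encontramos s = 81.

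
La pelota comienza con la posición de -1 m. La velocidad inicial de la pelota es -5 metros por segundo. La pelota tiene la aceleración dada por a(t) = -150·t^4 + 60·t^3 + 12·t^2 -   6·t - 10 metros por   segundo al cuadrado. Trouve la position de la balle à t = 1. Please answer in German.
Ausgehend von der Beschleunigung a(t) = -150·t^4 + 60·t^3 + 12·t^2 - 6·t - 10, nehmen wir 2 Integrale. Mit ∫a(t)dt und Anwendung von v(0) = -5, finden wir v(t) = -30·t^5 + 15·t^4 + 4·t^3 - 3·t^2 - 10·t - 5. Mit ∫v(t)dt und Anwendung von x(0) = -1, finden wir x(t) = -5·t^6 + 3·t^5 + t^4 - t^3 - 5·t^2 - 5·t - 1. Aus der Gleichung für die Position x(t) = -5·t^6 + 3·t^5 + t^4 - t^3 - 5·t^2 - 5·t - 1, setzen wir t = 1 ein und erhalten x = -13.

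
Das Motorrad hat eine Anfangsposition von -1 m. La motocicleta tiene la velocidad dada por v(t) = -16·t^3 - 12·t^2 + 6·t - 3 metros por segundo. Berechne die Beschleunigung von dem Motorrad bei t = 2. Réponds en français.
En partant de la vitesse v(t) = -16·t^3 - 12·t^2 + 6·t - 3, nous prenons 1 dérivée. En prenant d/dt de v(t), nous trouvons a(t) = -48·t^2 - 24·t + 6. Nous avons l'accélération a(t) = -48·t^2 - 24·t + 6. En substituant t = 2: a(2) = -234.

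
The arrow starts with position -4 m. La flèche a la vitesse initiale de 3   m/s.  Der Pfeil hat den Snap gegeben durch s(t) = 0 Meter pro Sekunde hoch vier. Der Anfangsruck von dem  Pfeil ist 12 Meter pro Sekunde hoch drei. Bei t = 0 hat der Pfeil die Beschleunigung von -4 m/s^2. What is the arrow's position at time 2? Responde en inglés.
Starting from snap s(t) = 0, we take 4 antiderivatives. The integral of snap, with j(0) = 12, gives jerk: j(t) = 12. Taking ∫j(t)dt and applying a(0) = -4, we find a(t) = 12·t - 4. The integral of acceleration, with v(0) = 3, gives velocity: v(t) = 6·t^2 - 4·t + 3. Taking ∫v(t)dt and applying x(0) = -4, we find x(t) = 2·t^3 - 2·t^2 + 3·t - 4. We have position x(t) = 2·t^3 - 2·t^2 + 3·t - 4. Substituting t = 2: x(2) = 10.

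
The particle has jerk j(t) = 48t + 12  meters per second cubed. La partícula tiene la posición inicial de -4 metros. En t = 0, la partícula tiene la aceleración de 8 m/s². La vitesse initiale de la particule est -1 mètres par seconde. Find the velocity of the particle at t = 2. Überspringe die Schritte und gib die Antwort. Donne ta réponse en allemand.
v(2) = 103.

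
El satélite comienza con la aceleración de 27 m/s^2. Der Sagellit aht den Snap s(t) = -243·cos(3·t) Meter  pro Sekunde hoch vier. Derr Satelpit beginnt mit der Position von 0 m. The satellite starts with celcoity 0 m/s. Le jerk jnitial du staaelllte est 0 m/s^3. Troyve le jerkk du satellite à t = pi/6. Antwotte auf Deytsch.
Ausgehend von dem Snap s(t) = -243·cos(3·t), nehmen wir 1 Integral. Das Integral von dem Snap, mit j(0) = 0, ergibt den Ruck: j(t) = -81·sin(3·t). Aus der Gleichung für den Ruck j(t) = -81·sin(3·t), setzen wir t = pi/6 ein und erhalten j = -81.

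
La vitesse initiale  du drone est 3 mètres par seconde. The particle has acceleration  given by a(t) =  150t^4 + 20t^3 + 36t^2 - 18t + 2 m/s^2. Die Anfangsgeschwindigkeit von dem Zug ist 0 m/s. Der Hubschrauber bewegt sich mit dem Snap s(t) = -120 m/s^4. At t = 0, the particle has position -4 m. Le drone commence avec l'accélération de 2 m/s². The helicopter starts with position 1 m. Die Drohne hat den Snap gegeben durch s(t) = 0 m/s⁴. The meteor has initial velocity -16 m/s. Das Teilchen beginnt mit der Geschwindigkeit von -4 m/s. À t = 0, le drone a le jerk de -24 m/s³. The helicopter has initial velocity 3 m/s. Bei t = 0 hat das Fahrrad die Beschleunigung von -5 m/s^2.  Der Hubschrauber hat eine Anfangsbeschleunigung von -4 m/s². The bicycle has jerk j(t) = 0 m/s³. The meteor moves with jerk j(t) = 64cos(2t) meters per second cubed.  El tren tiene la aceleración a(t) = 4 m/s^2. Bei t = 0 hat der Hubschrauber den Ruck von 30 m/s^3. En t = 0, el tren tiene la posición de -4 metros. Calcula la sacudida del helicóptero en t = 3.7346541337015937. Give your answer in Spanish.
Partiendo del snap s(t) = -120, tomamos 1 integral. La antiderivada del snap es la sacudida. Usando j(0) = 30, obtenemos j(t) = 30 - 120·t. Usando j(t) = 30 - 120·t y sustituyendo t = 3.7346541337015937, encontramos j = -418.158496044191.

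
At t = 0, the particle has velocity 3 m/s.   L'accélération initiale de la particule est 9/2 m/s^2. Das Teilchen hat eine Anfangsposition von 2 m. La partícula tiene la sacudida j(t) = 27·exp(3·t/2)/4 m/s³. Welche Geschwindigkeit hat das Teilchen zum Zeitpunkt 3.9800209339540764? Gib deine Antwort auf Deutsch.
Ausgehend von dem Ruck j(t) = 27·exp(3·t/2)/4, nehmen wir 2 Stammfunktionen. Das Integral von dem Ruck ist die Beschleunigung. Mit a(0) = 9/2 erhalten wir a(t) = 9·exp(3·t/2)/2. Die Stammfunktion von der Beschleunigung, mit v(0) = 3, ergibt die Geschwindigkeit: v(t) = 3·exp(3·t/2). Aus der Gleichung für die Geschwindigkeit v(t) = 3·exp(3·t/2), setzen wir t = 3.9800209339540764 ein und erhalten v = 1174.55389375651.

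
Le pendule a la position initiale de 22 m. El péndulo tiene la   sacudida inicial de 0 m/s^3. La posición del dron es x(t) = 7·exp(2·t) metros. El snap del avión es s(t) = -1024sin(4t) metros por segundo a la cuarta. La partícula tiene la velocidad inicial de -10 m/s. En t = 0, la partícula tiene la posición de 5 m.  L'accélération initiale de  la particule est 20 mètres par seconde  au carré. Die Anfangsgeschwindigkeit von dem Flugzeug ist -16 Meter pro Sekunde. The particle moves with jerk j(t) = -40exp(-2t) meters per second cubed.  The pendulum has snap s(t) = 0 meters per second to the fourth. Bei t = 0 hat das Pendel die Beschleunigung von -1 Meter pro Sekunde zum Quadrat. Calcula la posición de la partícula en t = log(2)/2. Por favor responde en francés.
En partant du jerk j(t) = -40·exp(-2·t), nous prenons 3 intégrales. En intégrant le jerk et en utilisant la condition initiale a(0) = 20, nous obtenons a(t) = 20·exp(-2·t). La primitive de l'accélération, avec v(0) = -10, donne la vitesse: v(t) = -10·exp(-2·t). En intégrant la vitesse et en utilisant la condition initiale x(0) = 5, nous obtenons x(t) = 5·exp(-2·t). En utilisant x(t) = 5·exp(-2·t) et en substituant t = log(2)/2, nous trouvons x = 5/2.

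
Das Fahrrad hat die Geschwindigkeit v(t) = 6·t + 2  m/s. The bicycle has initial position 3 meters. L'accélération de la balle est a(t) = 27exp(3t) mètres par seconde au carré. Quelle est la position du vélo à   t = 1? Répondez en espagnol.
Para resolver esto, necesitamos tomar 1 antiderivada de nuestra ecuación de la velocidad v(t) = 6·t + 2. Integrando la velocidad y usando la condición inicial x(0) = 3, obtenemos x(t) = 3·t^2 + 2·t + 3. De la ecuación de la posición x(t) = 3·t^2 + 2·t + 3, sustituimos t = 1 para obtener x = 8.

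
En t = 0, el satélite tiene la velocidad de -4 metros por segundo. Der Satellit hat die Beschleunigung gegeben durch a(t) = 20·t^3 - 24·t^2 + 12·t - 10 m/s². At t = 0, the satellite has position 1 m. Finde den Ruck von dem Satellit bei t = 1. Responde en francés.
Nous devons dériver notre équation de l'accélération a(t) = 20·t^3 - 24·t^2 + 12·t - 10 1 fois. La dérivée de l'accélération donne le jerk: j(t) = 60·t^2 - 48·t + 12. De l'équation du jerk j(t) = 60·t^2 - 48·t + 12, nous substituons t = 1 pour obtenir j = 24.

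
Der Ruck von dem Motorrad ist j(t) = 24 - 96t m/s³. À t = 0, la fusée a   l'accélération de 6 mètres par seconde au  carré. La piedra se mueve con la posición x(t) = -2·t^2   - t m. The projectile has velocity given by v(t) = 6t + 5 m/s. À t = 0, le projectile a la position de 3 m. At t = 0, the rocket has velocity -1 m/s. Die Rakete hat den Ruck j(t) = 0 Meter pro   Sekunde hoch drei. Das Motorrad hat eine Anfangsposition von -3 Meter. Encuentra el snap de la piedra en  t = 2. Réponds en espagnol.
Partiendo de la posición x(t) = -2·t^2 - t, tomamos 4 derivadas. Tomando d/dt de x(t), encontramos v(t) = -4·t - 1. La derivada de la velocidad da la aceleración: a(t) = -4. La derivada de la aceleración da la sacudida: j(t) = 0. Tomando d/dt de j(t), encontramos s(t) = 0. De la ecuación del snap s(t) = 0, sustituimos t = 2 para obtener s = 0.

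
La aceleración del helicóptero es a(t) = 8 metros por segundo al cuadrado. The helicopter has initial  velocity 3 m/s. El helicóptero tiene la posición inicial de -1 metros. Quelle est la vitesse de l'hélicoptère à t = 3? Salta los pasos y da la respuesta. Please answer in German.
v(3) = 27.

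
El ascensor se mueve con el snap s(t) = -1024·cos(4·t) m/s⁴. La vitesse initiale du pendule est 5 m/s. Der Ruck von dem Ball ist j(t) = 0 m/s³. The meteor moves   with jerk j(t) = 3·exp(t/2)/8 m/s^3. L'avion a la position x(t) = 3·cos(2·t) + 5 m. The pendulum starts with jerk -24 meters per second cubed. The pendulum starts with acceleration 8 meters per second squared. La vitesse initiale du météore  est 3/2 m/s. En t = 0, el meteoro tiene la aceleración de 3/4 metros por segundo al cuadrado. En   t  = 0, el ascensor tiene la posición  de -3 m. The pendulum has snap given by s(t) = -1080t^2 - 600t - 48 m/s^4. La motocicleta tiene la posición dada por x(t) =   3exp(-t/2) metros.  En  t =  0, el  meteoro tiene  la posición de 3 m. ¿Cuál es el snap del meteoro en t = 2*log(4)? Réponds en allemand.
Um dies zu lösen, müssen wir 1 Ableitung unserer Gleichung für den Ruck j(t) = 3·exp(t/2)/8 nehmen. Durch Ableiten von dem Ruck erhalten wir den Snap: s(t) = 3·exp(t/2)/16. Mit s(t) = 3·exp(t/2)/16 und Einsetzen von t = 2*log(4), finden wir s = 3/4.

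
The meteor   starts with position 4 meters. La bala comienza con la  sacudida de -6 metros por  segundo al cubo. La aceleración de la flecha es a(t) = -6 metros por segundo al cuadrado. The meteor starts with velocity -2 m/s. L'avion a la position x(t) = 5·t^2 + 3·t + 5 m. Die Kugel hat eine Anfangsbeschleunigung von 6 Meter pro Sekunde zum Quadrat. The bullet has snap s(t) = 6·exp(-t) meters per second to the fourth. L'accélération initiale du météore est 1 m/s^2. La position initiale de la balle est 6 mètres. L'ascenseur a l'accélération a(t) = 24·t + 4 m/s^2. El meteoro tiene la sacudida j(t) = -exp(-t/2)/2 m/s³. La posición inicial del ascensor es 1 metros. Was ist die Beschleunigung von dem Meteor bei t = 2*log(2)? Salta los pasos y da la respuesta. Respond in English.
At t = 2*log(2), a = 1/2.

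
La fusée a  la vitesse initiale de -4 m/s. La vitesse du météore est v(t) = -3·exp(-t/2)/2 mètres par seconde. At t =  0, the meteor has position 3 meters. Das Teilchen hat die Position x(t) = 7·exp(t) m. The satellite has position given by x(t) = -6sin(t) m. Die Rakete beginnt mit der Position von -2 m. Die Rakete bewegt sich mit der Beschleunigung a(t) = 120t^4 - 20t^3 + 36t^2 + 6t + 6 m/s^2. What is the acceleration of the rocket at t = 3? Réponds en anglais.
We have acceleration a(t) = 120·t^4 - 20·t^3 + 36·t^2 + 6·t + 6. Substituting t = 3: a(3) = 9528.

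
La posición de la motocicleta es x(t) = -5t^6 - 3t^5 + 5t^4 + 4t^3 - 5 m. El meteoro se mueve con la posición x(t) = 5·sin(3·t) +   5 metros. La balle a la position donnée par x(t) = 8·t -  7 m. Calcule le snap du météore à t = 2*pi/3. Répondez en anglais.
Starting from position x(t) = 5·sin(3·t) + 5, we take 4 derivatives. Differentiating position, we get velocity: v(t) = 15·cos(3·t). Taking d/dt of v(t), we find a(t) = -45·sin(3·t). The derivative of acceleration gives jerk: j(t) = -135·cos(3·t). Differentiating jerk, we get snap: s(t) = 405·sin(3·t). Using s(t) = 405·sin(3·t) and substituting t = 2*pi/3, we find s = 0.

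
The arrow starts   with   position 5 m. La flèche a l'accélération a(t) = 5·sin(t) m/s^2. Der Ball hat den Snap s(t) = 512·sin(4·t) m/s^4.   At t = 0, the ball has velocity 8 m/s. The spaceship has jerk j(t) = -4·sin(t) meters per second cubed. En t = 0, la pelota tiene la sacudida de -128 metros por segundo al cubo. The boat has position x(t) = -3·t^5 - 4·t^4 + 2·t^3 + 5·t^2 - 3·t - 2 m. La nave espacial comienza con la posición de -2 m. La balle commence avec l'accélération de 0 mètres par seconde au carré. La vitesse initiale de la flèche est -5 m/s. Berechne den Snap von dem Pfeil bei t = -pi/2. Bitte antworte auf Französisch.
Nous devons dériver notre équation de l'accélération a(t) = 5·sin(t) 2 fois. La dérivée de l'accélération donne le jerk: j(t) = 5·cos(t). La dérivée du jerk donne le snap: s(t) = -5·sin(t). De l'équation du snap s(t) = -5·sin(t), nous substituons t = -pi/2 pour obtenir s = 5.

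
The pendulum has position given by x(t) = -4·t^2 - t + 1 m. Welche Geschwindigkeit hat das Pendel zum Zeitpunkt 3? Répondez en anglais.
We must differentiate our position equation x(t) = -4·t^2 - t + 1 1 time. The derivative of position gives velocity: v(t) = -8·t - 1. From the given velocity equation v(t) = -8·t - 1, we substitute t = 3 to get v = -25.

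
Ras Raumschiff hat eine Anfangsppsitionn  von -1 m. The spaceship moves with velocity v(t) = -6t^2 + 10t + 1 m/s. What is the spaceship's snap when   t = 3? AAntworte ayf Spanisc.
Partiendo de la velocidad v(t) = -6·t^2 + 10·t + 1, tomamos 3 derivadas. Tomando d/dt de v(t), encontramos a(t) = 10 - 12·t. Derivando la aceleración, obtenemos la sacudida: j(t) = -12. Derivando la sacudida, obtenemos el snap: s(t) = 0. De la ecuación del snap s(t) = 0, sustituimos t = 3 para obtener s = 0.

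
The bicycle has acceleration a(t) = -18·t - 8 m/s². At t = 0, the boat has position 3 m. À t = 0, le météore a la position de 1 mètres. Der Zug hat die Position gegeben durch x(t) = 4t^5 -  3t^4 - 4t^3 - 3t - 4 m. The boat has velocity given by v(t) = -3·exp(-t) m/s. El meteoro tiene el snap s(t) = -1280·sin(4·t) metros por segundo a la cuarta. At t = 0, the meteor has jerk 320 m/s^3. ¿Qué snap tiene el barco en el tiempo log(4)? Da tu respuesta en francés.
Pour résoudre ceci, nous devons prendre 3 dérivées de notre équation de la vitesse v(t) = -3·exp(-t). En dérivant la vitesse, nous obtenons l'accélération: a(t) = 3·exp(-t). La dérivée de l'accélération donne le jerk: j(t) = -3·exp(-t). En dérivant le jerk, nous obtenons le snap: s(t) = 3·exp(-t). Nous avons le snap s(t) = 3·exp(-t). En substituant t = log(4): s(log(4)) = 3/4.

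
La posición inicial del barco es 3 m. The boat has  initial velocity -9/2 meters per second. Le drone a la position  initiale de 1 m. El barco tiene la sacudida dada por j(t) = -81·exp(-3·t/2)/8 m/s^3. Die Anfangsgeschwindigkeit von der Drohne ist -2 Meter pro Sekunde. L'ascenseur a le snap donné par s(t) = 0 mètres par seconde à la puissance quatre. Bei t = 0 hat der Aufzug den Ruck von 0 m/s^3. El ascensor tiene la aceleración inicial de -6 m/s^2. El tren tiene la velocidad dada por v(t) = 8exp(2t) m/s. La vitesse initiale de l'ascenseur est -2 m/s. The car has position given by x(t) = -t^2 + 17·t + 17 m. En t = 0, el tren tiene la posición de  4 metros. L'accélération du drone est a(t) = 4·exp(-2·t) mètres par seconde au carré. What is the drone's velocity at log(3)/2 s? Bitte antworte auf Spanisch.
Necesitamos integrar nuestra ecuación de la aceleración a(t) = 4·exp(-2·t) 1 vez. Tomando ∫a(t)dt y aplicando v(0) = -2, encontramos v(t) = -2·exp(-2·t). De la ecuación de la velocidad v(t) = -2·exp(-2·t), sustituimos t = log(3)/2 para obtener v = -2/3.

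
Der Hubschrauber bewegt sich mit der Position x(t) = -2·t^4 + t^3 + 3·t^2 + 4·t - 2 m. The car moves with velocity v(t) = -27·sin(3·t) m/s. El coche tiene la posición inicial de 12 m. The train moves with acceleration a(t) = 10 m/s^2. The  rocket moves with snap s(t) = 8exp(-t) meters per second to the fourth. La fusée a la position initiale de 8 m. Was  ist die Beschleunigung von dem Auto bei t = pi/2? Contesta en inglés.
Starting from velocity v(t) = -27·sin(3·t), we take 1 derivative. The derivative of velocity gives acceleration: a(t) = -81·cos(3·t). From the given acceleration equation a(t) = -81·cos(3·t), we substitute t = pi/2 to get a = 0.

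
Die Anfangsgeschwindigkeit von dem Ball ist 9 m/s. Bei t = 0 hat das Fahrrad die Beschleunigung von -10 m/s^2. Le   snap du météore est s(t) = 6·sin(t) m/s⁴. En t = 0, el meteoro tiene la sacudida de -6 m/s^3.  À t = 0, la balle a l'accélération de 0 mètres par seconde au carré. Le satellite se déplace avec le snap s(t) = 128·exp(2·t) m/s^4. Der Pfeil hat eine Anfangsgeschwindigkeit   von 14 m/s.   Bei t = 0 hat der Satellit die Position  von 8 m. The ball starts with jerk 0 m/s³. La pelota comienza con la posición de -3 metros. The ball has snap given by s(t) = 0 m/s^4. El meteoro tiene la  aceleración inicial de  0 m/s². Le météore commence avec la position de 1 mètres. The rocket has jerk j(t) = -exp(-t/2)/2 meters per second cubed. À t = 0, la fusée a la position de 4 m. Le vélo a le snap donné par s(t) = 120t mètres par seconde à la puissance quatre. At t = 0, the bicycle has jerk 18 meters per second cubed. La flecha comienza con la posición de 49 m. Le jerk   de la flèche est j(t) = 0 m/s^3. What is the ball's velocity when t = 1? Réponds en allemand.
Wir müssen das Integral unserer Gleichung für den Snap s(t) = 0 3-mal finden. Die Stammfunktion von dem Snap ist der Ruck. Mit j(0) = 0 erhalten wir j(t) = 0. Die Stammfunktion von dem Ruck, mit a(0) = 0, ergibt die Beschleunigung: a(t) = 0. Mit ∫a(t)dt und Anwendung von v(0) = 9, finden wir v(t) = 9. Aus der Gleichung für die Geschwindigkeit v(t) = 9, setzen wir t = 1 ein und erhalten v = 9.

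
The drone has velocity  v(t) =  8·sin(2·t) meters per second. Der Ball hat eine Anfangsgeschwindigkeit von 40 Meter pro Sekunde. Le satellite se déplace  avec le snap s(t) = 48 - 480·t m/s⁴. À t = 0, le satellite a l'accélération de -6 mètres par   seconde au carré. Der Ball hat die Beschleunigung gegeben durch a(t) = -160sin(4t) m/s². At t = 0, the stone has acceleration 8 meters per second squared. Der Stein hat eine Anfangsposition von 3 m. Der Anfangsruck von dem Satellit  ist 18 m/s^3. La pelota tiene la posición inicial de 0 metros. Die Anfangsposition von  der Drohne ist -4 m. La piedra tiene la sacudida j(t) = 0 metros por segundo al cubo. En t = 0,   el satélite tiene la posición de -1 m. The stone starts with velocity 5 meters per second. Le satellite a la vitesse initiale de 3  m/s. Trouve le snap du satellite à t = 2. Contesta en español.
De la ecuación del snap s(t) = 48 - 480·t, sustituimos t = 2 para obtener s = -912.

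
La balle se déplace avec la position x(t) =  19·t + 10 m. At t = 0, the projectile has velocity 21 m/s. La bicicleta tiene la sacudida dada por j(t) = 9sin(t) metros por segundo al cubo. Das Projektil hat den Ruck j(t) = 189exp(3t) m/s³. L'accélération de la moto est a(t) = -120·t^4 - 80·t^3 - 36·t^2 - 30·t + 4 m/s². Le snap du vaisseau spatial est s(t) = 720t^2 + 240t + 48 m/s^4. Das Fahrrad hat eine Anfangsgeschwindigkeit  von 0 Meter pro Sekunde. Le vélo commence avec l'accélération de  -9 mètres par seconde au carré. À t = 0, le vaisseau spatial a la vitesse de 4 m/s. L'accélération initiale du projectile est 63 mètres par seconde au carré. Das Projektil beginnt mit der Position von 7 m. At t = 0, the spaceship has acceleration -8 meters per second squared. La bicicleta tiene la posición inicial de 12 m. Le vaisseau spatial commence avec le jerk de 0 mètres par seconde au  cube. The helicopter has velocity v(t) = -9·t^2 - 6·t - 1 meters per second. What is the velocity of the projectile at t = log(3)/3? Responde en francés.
Nous devons intégrer notre équation du jerk j(t) = 189·exp(3·t) 2 fois. En intégrant le jerk et en utilisant la condition initiale a(0) = 63, nous obtenons a(t) = 63·exp(3·t). La primitive de l'accélération, avec v(0) = 21, donne la vitesse: v(t) = 21·exp(3·t). De l'équation de la vitesse v(t) = 21·exp(3·t), nous substituons t = log(3)/3 pour obtenir v = 63.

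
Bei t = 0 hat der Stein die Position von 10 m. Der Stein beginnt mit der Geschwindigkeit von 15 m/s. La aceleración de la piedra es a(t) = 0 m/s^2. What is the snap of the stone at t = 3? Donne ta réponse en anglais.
To solve this, we need to take 2 derivatives of our acceleration equation a(t) = 0. The derivative of acceleration gives jerk: j(t) = 0. Differentiating jerk, we get snap: s(t) = 0. Using s(t) = 0 and substituting t = 3, we find s = 0.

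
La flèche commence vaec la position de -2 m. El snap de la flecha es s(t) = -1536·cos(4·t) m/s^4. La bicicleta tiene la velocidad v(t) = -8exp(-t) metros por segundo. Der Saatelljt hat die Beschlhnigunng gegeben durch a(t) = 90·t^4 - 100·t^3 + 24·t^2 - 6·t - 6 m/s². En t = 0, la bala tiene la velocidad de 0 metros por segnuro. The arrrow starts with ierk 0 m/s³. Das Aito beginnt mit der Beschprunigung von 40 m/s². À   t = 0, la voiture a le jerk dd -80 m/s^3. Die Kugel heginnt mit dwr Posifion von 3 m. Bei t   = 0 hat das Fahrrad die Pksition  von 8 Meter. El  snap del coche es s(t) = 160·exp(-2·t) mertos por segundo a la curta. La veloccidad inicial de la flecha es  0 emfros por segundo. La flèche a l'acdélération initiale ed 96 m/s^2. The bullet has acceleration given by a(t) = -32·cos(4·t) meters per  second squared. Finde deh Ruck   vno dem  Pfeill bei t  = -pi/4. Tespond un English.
To solve this, we need to take 1 antiderivative of our snap equation s(t) = -1536·cos(4·t). The integral of snap, with j(0) = 0, gives jerk: j(t) = -384·sin(4·t). Using j(t) = -384·sin(4·t) and substituting t = -pi/4, we find j = 0.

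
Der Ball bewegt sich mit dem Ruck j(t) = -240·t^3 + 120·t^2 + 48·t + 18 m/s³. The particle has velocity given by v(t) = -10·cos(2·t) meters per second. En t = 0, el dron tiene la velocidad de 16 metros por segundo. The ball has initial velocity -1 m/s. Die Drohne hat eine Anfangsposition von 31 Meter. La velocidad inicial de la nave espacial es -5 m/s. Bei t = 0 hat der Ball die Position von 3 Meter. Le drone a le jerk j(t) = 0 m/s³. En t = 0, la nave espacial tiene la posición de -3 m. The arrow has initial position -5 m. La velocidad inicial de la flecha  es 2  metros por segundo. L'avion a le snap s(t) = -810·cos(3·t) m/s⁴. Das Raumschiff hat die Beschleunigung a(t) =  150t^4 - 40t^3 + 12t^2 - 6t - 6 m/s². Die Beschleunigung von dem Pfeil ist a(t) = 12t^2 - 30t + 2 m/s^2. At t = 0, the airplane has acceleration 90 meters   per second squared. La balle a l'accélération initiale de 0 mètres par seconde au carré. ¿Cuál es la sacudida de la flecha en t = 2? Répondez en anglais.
Starting from acceleration a(t) = 12·t^2 - 30·t + 2, we take 1 derivative. Taking d/dt of a(t), we find j(t) = 24·t - 30. Using j(t) = 24·t - 30 and substituting t = 2, we find j = 18.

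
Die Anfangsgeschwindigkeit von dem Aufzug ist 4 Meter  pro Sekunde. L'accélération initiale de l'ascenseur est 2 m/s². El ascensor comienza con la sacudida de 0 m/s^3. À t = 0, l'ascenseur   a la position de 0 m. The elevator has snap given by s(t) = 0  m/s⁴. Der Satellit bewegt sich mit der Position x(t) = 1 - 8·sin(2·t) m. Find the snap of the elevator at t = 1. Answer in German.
Aus der Gleichung für den Snap s(t) = 0, setzen wir t = 1 ein und erhalten s = 0.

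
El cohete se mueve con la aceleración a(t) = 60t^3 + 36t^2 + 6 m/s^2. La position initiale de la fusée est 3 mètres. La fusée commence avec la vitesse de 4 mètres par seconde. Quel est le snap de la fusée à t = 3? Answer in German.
Ausgehend von der Beschleunigung a(t) = 60·t^3 + 36·t^2 + 6, nehmen wir 2 Ableitungen. Durch Ableiten von der Beschleunigung erhalten wir den Ruck: j(t) = 180·t^2 + 72·t. Mit d/dt von j(t) finden wir s(t) = 360·t + 72. Mit s(t) = 360·t + 72 und Einsetzen von t = 3, finden wir s = 1152.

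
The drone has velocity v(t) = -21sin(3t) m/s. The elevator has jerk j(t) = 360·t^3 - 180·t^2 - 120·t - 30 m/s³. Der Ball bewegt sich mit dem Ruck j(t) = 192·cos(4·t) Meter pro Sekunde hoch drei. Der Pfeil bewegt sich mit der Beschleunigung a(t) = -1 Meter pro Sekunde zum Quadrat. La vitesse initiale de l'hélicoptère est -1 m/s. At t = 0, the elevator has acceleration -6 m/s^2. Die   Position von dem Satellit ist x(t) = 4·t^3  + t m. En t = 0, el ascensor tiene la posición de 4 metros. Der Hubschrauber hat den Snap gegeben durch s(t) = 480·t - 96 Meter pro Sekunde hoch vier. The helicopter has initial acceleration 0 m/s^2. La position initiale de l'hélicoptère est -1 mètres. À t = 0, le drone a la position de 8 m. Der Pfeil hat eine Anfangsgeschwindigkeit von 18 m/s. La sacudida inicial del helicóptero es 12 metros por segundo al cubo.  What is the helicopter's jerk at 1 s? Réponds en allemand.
Um dies zu lösen, müssen wir 1 Stammfunktion unserer Gleichung für den Snap s(t) = 480·t - 96 finden. Das Integral von dem Snap, mit j(0) = 12, ergibt den Ruck: j(t) = 240·t^2 - 96·t + 12. Mit j(t) = 240·t^2 - 96·t + 12 und Einsetzen von t = 1, finden wir j = 156.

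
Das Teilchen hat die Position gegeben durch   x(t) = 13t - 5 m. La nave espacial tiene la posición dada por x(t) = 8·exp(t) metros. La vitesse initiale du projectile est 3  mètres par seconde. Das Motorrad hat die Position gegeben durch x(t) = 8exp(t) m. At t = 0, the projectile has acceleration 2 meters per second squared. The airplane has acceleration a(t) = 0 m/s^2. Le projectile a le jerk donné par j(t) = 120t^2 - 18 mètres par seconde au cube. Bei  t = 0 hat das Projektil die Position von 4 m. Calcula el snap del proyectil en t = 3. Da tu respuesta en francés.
En partant du jerk j(t) = 120·t^2 - 18, nous prenons 1 dérivée. En prenant d/dt de j(t), nous trouvons s(t) = 240·t. En utilisant s(t) = 240·t et en substituant t = 3, nous trouvons s = 720.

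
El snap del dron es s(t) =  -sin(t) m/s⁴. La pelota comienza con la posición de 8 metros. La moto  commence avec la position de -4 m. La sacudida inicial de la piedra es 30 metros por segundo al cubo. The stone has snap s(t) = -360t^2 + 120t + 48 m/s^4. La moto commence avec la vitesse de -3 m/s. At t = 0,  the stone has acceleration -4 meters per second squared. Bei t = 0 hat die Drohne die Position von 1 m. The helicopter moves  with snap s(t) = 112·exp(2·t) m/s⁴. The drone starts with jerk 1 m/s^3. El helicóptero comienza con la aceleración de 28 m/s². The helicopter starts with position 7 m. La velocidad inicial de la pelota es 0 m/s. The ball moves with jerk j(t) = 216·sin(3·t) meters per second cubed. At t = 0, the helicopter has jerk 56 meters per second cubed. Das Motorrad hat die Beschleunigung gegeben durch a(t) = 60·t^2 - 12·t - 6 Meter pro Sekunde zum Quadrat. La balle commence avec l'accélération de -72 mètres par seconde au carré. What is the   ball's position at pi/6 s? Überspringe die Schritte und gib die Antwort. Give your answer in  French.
x(pi/6) = 0.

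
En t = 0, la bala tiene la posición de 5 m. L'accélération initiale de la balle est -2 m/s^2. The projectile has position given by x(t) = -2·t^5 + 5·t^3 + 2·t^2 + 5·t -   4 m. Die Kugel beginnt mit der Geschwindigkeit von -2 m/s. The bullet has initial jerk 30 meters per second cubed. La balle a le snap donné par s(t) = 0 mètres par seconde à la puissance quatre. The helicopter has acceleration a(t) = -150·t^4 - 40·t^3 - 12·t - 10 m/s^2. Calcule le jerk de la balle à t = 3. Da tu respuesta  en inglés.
To find the answer, we compute 1 antiderivative of s(t) = 0. Taking ∫s(t)dt and applying j(0) = 30, we find j(t) = 30. Using j(t) = 30 and substituting t = 3, we find j = 30.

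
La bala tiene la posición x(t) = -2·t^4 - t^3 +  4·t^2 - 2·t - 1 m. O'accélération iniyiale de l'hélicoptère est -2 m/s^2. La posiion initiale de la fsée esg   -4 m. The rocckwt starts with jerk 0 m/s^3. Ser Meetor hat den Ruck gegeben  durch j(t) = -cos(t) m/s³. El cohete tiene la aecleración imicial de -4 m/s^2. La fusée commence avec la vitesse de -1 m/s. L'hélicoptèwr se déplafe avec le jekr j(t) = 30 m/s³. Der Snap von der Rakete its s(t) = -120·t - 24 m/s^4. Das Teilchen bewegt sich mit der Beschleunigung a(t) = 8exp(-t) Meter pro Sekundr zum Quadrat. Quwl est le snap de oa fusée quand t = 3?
En utilisant s(t) = -120·t - 24 et en substituant t = 3, nous trouvons s = -384.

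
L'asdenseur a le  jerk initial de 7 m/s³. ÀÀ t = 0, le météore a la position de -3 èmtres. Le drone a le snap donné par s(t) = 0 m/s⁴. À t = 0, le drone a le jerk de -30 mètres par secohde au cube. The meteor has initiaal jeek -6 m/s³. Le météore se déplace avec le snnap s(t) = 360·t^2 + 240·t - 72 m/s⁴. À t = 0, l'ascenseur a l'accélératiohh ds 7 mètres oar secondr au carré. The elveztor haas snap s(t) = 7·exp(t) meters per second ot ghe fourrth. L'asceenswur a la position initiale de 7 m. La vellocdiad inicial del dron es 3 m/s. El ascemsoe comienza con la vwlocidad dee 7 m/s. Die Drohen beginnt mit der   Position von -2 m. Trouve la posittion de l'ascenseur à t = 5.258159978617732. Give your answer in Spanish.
Necesitamos integrar nuestra ecuación del snap s(t) = 7·exp(t) 4 veces. La integral del snap es la sacudida. Usando j(0) = 7, obtenemos j(t) = 7·exp(t). La antiderivada de la sacudida es la aceleración. Usando a(0) = 7, obtenemos a(t) = 7·exp(t). La antiderivada de la aceleración es la velocidad. Usando v(0) = 7, obtenemos v(t) = 7·exp(t). La integral de la velocidad, con x(0) = 7, da la posición: x(t) = 7·exp(t). Tenemos la posición x(t) = 7·exp(t). Sustituyendo t = 5.258159978617732: x(5.258159978617732) = 1344.89352814635.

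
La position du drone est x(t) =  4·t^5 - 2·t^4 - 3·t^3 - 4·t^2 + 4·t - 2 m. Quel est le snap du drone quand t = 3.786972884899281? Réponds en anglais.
To solve this, we need to take 4 derivatives of our position equation x(t) = 4·t^5 - 2·t^4 - 3·t^3 - 4·t^2 + 4·t - 2. Differentiating position, we get velocity: v(t) = 20·t^4 - 8·t^3 - 9·t^2 - 8·t + 4. Differentiating velocity, we get acceleration: a(t) = 80·t^3 - 24·t^2 - 18·t - 8. The derivative of acceleration gives jerk: j(t) = 240·t^2 - 48·t - 18. The derivative of jerk gives snap: s(t) = 480·t - 48. Using s(t) = 480·t - 48 and substituting t = 3.786972884899281, we find s = 1769.74698475165.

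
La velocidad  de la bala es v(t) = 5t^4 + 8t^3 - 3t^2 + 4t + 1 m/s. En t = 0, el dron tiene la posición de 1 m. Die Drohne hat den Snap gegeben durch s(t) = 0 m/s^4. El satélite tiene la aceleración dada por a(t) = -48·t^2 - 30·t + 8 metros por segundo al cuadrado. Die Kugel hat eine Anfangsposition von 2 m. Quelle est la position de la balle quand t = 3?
En partant de la vitesse v(t) = 5·t^4 + 8·t^3 - 3·t^2 + 4·t + 1, nous prenons 1 primitive. La primitive de la vitesse, avec x(0) = 2, donne la position: x(t) = t^5 + 2·t^4 - t^3 + 2·t^2 + t + 2. En utilisant x(t) = t^5 + 2·t^4 - t^3 + 2·t^2 + t + 2 et en substituant t = 3, nous trouvons x = 401.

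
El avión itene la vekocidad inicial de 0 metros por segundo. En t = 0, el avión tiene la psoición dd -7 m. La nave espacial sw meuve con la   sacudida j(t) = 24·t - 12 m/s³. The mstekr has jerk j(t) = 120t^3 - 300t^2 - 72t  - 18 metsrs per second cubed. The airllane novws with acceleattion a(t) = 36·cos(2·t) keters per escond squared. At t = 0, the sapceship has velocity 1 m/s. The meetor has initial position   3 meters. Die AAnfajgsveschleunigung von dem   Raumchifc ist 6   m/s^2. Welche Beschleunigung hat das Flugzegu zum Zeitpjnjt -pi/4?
Mit a(t) = 36·cos(2·t) und Einsetzen von t = -pi/4, finden wir a = 0.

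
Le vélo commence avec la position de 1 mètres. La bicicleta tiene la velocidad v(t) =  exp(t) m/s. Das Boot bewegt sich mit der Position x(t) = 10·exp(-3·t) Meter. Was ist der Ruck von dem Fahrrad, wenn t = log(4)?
Um dies zu lösen, müssen wir 2 Ableitungen unserer Gleichung für die Geschwindigkeit v(t) = exp(t) nehmen. Die Ableitung von der Geschwindigkeit ergibt die Beschleunigung: a(t) = exp(t). Mit d/dt von a(t) finden wir j(t) = exp(t). Wir haben den Ruck j(t) = exp(t). Durch Einsetzen von t = log(4): j(log(4)) = 4.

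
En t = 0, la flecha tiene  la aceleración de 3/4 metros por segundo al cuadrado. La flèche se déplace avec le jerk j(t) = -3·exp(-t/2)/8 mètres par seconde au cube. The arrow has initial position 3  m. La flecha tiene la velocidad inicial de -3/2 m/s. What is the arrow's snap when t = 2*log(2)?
To solve this, we need to take 1 derivative of our jerk equation j(t) = -3·exp(-t/2)/8. Taking d/dt of j(t), we find s(t) = 3·exp(-t/2)/16. We have snap s(t) = 3·exp(-t/2)/16. Substituting t = 2*log(2): s(2*log(2)) = 3/32.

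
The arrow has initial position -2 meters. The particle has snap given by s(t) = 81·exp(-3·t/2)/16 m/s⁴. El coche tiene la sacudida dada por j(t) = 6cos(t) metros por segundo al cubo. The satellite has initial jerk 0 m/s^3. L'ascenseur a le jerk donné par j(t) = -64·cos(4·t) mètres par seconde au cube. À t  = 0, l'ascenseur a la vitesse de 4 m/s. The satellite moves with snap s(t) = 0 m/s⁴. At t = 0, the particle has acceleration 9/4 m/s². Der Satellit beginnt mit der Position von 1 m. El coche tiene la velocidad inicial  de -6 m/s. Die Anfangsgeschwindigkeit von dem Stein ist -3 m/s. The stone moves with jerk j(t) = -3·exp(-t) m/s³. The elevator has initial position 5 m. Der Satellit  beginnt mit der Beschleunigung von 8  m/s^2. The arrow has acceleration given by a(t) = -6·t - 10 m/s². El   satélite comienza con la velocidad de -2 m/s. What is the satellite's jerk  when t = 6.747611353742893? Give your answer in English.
To solve this, we need to take 1 integral of our snap equation s(t) = 0. The integral of snap, with j(0) = 0, gives jerk: j(t) = 0. We have jerk j(t) = 0. Substituting t = 6.747611353742893: j(6.747611353742893) = 0.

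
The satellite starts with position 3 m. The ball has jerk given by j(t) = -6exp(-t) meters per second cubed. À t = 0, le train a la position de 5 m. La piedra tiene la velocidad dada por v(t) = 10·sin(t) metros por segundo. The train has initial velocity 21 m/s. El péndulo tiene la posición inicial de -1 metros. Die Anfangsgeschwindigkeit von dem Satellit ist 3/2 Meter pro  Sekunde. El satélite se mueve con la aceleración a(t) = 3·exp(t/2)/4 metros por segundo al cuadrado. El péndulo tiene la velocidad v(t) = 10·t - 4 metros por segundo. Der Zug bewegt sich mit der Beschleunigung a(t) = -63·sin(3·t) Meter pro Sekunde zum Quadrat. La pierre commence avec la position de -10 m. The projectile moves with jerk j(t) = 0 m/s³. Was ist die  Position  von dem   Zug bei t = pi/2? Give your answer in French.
En partant de l'accélération a(t) = -63·sin(3·t), nous prenons 2 primitives. En intégrant l'accélération et en utilisant la condition initiale v(0) = 21, nous obtenons v(t) = 21·cos(3·t). La primitive de la vitesse est la position. En utilisant x(0) = 5, nous obtenons x(t) = 7·sin(3·t) + 5. Nous avons la position x(t) = 7·sin(3·t) + 5. En substituant t = pi/2: x(pi/2) = -2.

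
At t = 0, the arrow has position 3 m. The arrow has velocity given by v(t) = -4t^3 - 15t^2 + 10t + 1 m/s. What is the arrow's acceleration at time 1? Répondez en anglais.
Starting from velocity v(t) = -4·t^3 - 15·t^2 + 10·t + 1, we take 1 derivative. The derivative of velocity gives acceleration: a(t) = -12·t^2 - 30·t + 10. From the given acceleration equation a(t) = -12·t^2 - 30·t + 10, we substitute t = 1 to get a = -32.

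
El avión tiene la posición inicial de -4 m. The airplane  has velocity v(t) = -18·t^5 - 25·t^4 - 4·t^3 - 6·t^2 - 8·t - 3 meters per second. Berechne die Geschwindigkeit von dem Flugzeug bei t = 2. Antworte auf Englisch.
From the given velocity equation v(t) = -18·t^5 - 25·t^4 - 4·t^3 - 6·t^2 - 8·t - 3, we substitute t = 2 to get v = -1051.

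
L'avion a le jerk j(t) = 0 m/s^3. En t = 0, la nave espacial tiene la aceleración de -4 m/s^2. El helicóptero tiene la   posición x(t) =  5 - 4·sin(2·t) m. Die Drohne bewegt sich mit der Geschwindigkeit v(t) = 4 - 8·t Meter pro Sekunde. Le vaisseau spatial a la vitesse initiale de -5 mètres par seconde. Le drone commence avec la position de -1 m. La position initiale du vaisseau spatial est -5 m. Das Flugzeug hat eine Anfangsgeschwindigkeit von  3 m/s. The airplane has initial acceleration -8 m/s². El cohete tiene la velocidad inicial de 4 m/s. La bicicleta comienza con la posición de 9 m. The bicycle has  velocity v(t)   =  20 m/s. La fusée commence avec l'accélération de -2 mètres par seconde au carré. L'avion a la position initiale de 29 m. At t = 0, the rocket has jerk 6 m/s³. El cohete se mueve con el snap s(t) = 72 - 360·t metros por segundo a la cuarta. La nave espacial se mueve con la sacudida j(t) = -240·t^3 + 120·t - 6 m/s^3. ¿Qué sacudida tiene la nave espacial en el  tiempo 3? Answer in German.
Aus der Gleichung für den Ruck j(t) = -240·t^3 + 120·t - 6, setzen wir t = 3 ein und erhalten j = -6126.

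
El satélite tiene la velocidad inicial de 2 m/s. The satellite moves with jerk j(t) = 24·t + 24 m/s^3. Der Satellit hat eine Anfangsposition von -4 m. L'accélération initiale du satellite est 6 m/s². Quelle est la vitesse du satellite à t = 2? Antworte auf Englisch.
We must find the antiderivative of our jerk equation j(t) = 24·t + 24 2 times. The antiderivative of jerk, with a(0) = 6, gives acceleration: a(t) = 12·t^2 + 24·t + 6. Finding the antiderivative of a(t) and using v(0) = 2: v(t) = 4·t^3 + 12·t^2 + 6·t + 2. We have velocity v(t) = 4·t^3 + 12·t^2 + 6·t + 2. Substituting t = 2: v(2) = 94.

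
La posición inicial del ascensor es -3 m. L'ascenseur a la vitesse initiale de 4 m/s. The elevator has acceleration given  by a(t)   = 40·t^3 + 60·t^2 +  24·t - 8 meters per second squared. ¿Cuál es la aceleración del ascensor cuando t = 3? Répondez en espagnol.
De la ecuación de la aceleración a(t) = 40·t^3 + 60·t^2 + 24·t - 8, sustituimos t = 3 para obtener a = 1684.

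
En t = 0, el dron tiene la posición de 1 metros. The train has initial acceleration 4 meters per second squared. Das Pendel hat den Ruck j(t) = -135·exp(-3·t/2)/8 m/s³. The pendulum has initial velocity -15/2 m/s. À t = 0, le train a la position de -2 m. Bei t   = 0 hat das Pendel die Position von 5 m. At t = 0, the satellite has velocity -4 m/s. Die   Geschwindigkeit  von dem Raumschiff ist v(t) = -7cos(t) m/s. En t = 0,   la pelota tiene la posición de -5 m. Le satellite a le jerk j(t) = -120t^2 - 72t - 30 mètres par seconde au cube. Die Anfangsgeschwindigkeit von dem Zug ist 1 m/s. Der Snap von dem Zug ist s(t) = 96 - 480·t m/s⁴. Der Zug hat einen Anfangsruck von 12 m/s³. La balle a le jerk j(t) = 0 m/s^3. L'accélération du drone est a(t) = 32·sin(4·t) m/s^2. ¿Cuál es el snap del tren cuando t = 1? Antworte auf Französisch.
En utilisant s(t) = 96 - 480·t et en substituant t = 1, nous trouvons s = -384.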